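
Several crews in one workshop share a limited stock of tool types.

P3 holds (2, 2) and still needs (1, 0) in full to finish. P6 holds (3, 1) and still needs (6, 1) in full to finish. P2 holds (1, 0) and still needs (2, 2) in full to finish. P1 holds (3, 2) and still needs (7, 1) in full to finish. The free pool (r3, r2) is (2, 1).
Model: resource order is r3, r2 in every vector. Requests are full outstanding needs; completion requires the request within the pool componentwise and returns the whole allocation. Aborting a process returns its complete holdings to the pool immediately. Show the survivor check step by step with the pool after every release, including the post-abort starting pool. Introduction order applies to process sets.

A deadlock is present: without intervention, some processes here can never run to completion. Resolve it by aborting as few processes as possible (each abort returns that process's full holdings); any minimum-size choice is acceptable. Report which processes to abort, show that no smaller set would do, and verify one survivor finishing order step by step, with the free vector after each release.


Abort P1.
Key observation: the deadlocked P6 becomes finishable only because P1 released (3, 2); it completes at step 3 below.
No smaller set exists: with zero aborts the deadlock remains.
One survivor order: P3, P2, P6. Step-by-step check (post-abort pool first):
  pool = (5, 3)
  P3 needs (1, 0) <= (5, 3) -> finishes; pool += (2, 2) = (7, 5)
  P2 needs (2, 2) <= (7, 5) -> finishes; pool += (1, 0) = (8, 5)
  P6 needs (6, 1) <= (8, 5) -> finishes; pool += (3, 1) = (11, 6)


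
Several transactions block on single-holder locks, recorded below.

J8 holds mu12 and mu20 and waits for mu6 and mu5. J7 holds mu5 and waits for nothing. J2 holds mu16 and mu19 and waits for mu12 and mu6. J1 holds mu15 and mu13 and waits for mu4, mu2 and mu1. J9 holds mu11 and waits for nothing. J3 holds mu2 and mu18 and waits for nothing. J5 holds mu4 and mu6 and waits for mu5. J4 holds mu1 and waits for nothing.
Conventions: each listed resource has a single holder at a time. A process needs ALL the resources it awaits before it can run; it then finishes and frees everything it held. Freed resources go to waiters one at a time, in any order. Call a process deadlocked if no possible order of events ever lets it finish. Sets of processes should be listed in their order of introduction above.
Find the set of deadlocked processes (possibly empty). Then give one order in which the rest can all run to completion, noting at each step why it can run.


The deadlocked set is empty.
Key observation: all waits point, directly or indirectly, at processes that can finish, so nothing is permanently blocked.
A valid finishing order for the others: J9, J4, J7, J5, J8, J2, J3, J1.
Verifying each step:
  run J9 (it waits on nothing); releases mu11
  run J4 (it waits on nothing); releases mu1
  run J7 (it waits on nothing); releases mu5
  J5 waits on mu5 — all released -> runs and releases mu4 and mu6
  J8 waits on mu6 and mu5 — all released -> runs and releases mu12 and mu20
  J2 waits on mu12 and mu6 — all released -> runs and releases mu16 and mu19
  run J3 (it waits on nothing); releases mu2 and mu18
  J1 waits on mu4, mu2 and mu1 — all released -> runs and releases mu15 and mu13


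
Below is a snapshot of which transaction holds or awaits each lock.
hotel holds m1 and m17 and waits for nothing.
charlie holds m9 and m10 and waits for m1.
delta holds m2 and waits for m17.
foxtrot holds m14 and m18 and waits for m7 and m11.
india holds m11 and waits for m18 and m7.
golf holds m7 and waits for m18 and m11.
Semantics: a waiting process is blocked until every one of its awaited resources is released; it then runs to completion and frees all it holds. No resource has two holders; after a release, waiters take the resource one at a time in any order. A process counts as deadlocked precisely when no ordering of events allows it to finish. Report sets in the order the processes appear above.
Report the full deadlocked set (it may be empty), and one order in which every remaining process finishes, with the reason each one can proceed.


The deadlocked set is foxtrot, india and golf.
Key observation: foxtrot -> india -> foxtrot is a circular wait — nothing in it can go first; golf is caught in further circular waits.
A valid finishing order for the others: hotel, charlie, delta.
Step-by-step check:
  hotel: no waits; runs immediately, freeing m1 and m17
  charlie: everything it awaited (m1) is free; runs, freeing m9 and m10
  delta: everything it awaited (m17) is free; runs, freeing m2


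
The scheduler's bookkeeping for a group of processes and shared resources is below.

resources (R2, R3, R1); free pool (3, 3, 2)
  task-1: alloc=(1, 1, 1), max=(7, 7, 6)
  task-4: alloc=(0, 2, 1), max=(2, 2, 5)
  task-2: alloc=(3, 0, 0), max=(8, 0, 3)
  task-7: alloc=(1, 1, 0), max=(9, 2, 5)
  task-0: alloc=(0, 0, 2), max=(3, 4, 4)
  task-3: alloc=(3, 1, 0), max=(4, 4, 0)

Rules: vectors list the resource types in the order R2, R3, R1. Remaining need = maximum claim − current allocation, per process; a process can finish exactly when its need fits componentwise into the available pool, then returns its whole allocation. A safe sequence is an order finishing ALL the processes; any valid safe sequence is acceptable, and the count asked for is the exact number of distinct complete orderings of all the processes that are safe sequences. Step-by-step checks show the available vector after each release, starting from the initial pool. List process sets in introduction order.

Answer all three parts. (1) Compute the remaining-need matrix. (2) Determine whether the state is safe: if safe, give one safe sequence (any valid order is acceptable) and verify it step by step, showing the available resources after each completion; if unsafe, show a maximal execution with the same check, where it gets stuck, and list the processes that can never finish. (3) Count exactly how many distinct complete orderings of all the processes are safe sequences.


(1) Outstanding need per process (order R2, R3, R1):
  task-1: (6, 6, 5)
  task-4: (2, 0, 4)
  task-2: (5, 0, 3)
  task-7: (8, 1, 5)
  task-0: (3, 4, 2)
  task-3: (1, 3, 0)
(2) The state is SAFE; one workable sequence: task-3, task-0, task-2, task-4, task-1, task-7.
Key observation: the first exact fit in this order is task-3 — it needs (1, 3, 0) with (3, 3, 2) free, meeting a requested resource to the last unit.
Walking it through:
  pool = (3, 3, 2)
  task-3: need (1, 3, 0) fits (3, 3, 2); releases (3, 1, 0), pool now (6, 4, 2)
  task-0: need (3, 4, 2) fits (6, 4, 2); releases (0, 0, 2), pool now (6, 4, 4)
  task-2: need (5, 0, 3) fits (6, 4, 4); releases (3, 0, 0), pool now (9, 4, 4)
  task-4: need (2, 0, 4) fits (9, 4, 4); releases (0, 2, 1), pool now (9, 6, 5)
  task-1: need (6, 6, 5) fits (9, 6, 5); releases (1, 1, 1), pool now (10, 7, 6)
  task-7: need (8, 1, 5) fits (10, 7, 6); releases (1, 1, 0), pool now (11, 8, 6)
(3) Precisely 5 of the possible complete orderings are safe sequences.


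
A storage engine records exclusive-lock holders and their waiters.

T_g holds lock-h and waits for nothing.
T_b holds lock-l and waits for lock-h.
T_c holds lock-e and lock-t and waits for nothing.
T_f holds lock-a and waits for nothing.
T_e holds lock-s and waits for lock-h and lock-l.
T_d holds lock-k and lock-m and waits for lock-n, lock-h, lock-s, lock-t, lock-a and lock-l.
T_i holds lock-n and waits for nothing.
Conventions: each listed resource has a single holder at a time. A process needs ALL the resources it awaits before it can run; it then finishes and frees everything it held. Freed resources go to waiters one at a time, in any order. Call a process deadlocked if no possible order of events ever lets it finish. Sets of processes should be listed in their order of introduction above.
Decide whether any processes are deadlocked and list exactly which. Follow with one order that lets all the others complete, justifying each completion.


No process is deadlocked.
Key observation: the wait graph is acyclic; completion cascades from the unblocked processes through everyone else.
A valid finishing order for the others: T_f, T_g, T_b, T_i, T_e, T_c, T_d.
Verifying each step:
  run T_f (it waits on nothing); releases lock-a
  run T_g (it waits on nothing); releases lock-h
  T_b waits on lock-h — all released -> runs and releases lock-l
  run T_i (it waits on nothing); releases lock-n
  T_e waits on lock-h and lock-l — all released -> runs and releases lock-s
  run T_c (it waits on nothing); releases lock-e and lock-t
  T_d waits on lock-n, lock-h, lock-s, lock-t, lock-a and lock-l — all released -> runs and releases lock-k and lock-m


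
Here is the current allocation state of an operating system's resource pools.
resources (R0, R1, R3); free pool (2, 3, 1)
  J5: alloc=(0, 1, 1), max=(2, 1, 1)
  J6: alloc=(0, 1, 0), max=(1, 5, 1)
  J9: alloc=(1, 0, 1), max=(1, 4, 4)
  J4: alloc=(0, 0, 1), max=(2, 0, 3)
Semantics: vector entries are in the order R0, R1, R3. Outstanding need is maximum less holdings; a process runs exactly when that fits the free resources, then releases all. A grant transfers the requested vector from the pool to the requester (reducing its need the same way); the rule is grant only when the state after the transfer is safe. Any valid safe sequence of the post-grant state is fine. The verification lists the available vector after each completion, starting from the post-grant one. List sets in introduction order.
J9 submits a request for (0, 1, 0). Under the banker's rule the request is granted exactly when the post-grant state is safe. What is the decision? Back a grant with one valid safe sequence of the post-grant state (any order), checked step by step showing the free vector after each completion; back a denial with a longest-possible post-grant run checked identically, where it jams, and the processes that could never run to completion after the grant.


GRANT. The post-grant state is safe; one safe sequence: J5, J4, J9, J6.
Key observation: the grant leaves (2, 2, 1) free — enough for J5, whose release restarts the cascade.
Check on the post-grant state, step by step:
  pool = (2, 2, 1)
  run J5 (needs (2, 0, 0), free (2, 2, 1)); after release of (0, 1, 1) the pool is (2, 3, 2)
  run J4 (needs (2, 0, 2), free (2, 3, 2)); after release of (0, 0, 1) the pool is (2, 3, 3)
  run J9 (needs (0, 3, 3), free (2, 3, 3)); after release of (1, 1, 1) the pool is (3, 4, 4)
  run J6 (needs (1, 4, 1), free (3, 4, 4)); after release of (0, 1, 0) the pool is (3, 5, 4)


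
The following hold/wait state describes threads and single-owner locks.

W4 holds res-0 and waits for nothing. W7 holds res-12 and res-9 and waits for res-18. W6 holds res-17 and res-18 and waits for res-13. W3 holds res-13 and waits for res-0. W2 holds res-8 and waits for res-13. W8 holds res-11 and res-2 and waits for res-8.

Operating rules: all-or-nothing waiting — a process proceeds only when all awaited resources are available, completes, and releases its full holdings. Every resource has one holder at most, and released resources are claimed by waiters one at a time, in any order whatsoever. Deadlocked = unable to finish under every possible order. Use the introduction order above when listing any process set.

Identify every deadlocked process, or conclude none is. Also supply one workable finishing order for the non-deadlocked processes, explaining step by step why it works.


The deadlocked set is empty.
Key observation: no waiting chain loops back on itself — every chain ends at a process that waits on nothing, so everyone eventually runs.
A valid finishing order for the others: W4, W3, W6, W7, W2, W8.
Walking it through:
  W4 waits on nothing -> runs at once and releases res-0
  W3 waits on res-0 — all released -> runs and releases res-13
  W6 waits on res-13 — all released -> runs and releases res-17 and res-18
  W7 waits on res-18 — all released -> runs and releases res-12 and res-9
  W2 waits on res-13 — all released -> runs and releases res-8
  W8 waits on res-8 — all released -> runs and releases res-11 and res-2


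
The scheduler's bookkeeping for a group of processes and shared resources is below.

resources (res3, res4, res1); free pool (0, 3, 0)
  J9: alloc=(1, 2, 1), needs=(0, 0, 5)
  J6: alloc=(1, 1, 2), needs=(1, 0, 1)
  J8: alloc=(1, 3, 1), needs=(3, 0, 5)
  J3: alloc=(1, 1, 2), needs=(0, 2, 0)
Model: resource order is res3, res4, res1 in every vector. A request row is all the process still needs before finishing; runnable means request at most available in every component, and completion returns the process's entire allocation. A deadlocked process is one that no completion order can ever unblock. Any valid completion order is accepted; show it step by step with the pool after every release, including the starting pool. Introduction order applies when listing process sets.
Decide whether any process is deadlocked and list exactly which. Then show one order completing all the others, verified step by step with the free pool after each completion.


Deadlocked set: J9 and J8.
Key observation: res1 is the bottleneck — with J3, J6 done the pool holds (2, 5, 4), short of every remaining need.
One completion order for the rest: J3, J6. Verifying each step:
  pool = (0, 3, 0)
  J3 needs (0, 2, 0) <= (0, 3, 0) -> finishes; pool += (1, 1, 2) = (1, 4, 2)
  J6 needs (1, 0, 1) <= (1, 4, 2) -> finishes; pool += (1, 1, 2) = (2, 5, 4)
The blocked processes can never fit:
  blocked: J9 wants (0, 0, 5), pool (2, 5, 4) — not enough res1
  blocked: J8 wants (3, 0, 5), pool (2, 5, 4) — not enough res3 and res1


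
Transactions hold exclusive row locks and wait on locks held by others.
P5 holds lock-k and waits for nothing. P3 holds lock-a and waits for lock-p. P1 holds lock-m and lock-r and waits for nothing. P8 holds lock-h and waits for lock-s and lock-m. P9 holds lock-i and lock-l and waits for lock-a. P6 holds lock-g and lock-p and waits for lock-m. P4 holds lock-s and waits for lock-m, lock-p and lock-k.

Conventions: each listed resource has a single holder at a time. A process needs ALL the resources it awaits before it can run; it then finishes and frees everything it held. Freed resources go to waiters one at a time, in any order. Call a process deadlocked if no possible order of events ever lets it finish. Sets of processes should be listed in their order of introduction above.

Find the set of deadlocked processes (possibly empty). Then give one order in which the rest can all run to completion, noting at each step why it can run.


The deadlocked set is empty.
Key observation: the wait graph is acyclic; completion cascades from the unblocked processes through everyone else.
A valid finishing order for the others: P1, P6, P3, P5, P4, P8, P9.
Verifying each step:
  run P1 (it waits on nothing); releases lock-m and lock-r
  run P6 (all its waits — lock-m — are resolved); releases lock-g and lock-p
  run P3 (all its waits — lock-p — are resolved); releases lock-a
  run P5 (it waits on nothing); releases lock-k
  run P4 (all its waits — lock-m, lock-p and lock-k — are resolved); releases lock-s
  run P8 (all its waits — lock-s and lock-m — are resolved); releases lock-h
  run P9 (all its waits — lock-a — are resolved); releases lock-i and lock-l


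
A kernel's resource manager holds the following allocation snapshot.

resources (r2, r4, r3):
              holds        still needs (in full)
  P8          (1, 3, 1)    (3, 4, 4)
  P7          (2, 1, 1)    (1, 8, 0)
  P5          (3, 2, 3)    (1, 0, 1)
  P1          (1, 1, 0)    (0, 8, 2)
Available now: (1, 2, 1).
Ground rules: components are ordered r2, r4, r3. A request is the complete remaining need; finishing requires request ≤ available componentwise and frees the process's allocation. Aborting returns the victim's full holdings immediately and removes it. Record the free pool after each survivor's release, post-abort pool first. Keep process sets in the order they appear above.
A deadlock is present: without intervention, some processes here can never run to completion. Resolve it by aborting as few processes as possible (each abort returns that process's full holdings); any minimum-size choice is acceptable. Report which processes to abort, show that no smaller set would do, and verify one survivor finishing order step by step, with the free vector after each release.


Minimum abort set: P1.
Key observation: P7 could never have finished before the abort; with (1, 1, 0) returned by P1, it fits at step 3.
Why nothing smaller works: aborting no one leaves the state deadlocked as given.
Survivors finish in the order: P5, P8, P7. Step-by-step check (pool after the aborts first):
  pool = (2, 3, 1)
  P5: need (1, 0, 1) fits (2, 3, 1); releases (3, 2, 3), pool now (5, 5, 4)
  P8: need (3, 4, 4) fits (5, 5, 4); releases (1, 3, 1), pool now (6, 8, 5)
  P7: need (1, 8, 0) fits (6, 8, 5); releases (2, 1, 1), pool now (8, 9, 6)


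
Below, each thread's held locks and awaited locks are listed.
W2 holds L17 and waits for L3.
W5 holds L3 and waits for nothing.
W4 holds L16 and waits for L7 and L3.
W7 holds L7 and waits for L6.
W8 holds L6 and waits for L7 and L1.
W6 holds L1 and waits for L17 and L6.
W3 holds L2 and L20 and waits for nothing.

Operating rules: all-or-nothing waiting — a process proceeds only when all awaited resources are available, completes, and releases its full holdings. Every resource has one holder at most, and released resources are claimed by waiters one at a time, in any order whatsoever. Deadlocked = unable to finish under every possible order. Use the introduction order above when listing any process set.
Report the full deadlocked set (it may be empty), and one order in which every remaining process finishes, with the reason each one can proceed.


Deadlocked: W4, W7, W8 and W6.
Key observation: nobody on the ring W7 -> W8 -> W7 can start until another member finishes, which never happens; W6 is caught in further circular waits and W4 waits into the deadlock from upstream.
One completion order for the rest: W5, W3, W2.
Step-by-step check:
  W5: no waits; runs immediately, freeing L3
  W3: no waits; runs immediately, freeing L2 and L20
  W2 waits on L3 — all released -> runs and releases L17


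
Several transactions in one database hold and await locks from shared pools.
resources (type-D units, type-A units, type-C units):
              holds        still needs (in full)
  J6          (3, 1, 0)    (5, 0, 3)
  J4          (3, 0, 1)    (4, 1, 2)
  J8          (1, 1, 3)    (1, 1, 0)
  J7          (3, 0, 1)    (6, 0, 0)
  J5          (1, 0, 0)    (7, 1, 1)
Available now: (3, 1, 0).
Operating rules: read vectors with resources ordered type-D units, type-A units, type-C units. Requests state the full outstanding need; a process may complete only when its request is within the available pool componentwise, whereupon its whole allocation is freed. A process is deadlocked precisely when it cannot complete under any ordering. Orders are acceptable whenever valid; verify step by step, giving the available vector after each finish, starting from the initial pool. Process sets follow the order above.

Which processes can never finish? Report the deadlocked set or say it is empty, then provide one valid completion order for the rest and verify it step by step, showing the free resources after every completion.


The deadlocked set is empty.
Key observation: there is always a runnable process — J8 first — so the state unwinds completely.
The rest can finish in the order J8, J4, J5, J6, J7. Check, step by step:
  pool = (3, 1, 0)
  J8: need (1, 1, 0) fits (3, 1, 0); releases (1, 1, 3), pool now (4, 2, 3)
  J4: need (4, 1, 2) fits (4, 2, 3); releases (3, 0, 1), pool now (7, 2, 4)
  J5: need (7, 1, 1) fits (7, 2, 4); releases (1, 0, 0), pool now (8, 2, 4)
  J6: need (5, 0, 3) fits (8, 2, 4); releases (3, 1, 0), pool now (11, 3, 4)
  J7: need (6, 0, 0) fits (11, 3, 4); releases (3, 0, 1), pool now (14, 3, 5)


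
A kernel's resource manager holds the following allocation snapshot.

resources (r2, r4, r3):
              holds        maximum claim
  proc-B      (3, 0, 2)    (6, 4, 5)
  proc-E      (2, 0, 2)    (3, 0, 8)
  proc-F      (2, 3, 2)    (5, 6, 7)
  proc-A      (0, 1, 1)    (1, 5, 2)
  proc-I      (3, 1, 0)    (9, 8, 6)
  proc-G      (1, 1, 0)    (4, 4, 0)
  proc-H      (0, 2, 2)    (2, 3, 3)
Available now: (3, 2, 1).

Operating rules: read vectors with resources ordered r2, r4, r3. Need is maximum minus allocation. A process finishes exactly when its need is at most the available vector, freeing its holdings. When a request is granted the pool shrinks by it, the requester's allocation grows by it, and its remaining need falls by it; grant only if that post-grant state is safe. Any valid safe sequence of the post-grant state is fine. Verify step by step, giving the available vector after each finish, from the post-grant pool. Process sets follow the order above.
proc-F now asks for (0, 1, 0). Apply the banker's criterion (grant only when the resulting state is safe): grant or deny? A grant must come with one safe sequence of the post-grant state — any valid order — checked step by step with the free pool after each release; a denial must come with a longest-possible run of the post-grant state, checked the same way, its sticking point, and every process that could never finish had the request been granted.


GRANT — the state after the grant stays safe, e.g. via proc-H, proc-G, proc-B, proc-F, proc-A, proc-I, proc-E.
Key observation: after the grant the pool drops to (3, 1, 1), which still lets proc-H finish first and unwind the rest.
Verifying the post-grant state step by step:
  pool = (3, 1, 1)
  run proc-H (needs (2, 1, 1), free (3, 1, 1)); after release of (0, 2, 2) the pool is (3, 3, 3)
  run proc-G (needs (3, 3, 0), free (3, 3, 3)); after release of (1, 1, 0) the pool is (4, 4, 3)
  run proc-B (needs (3, 4, 3), free (4, 4, 3)); after release of (3, 0, 2) the pool is (7, 4, 5)
  run proc-F (needs (3, 2, 5), free (7, 4, 5)); after release of (2, 4, 2) the pool is (9, 8, 7)
  run proc-A (needs (1, 4, 1), free (9, 8, 7)); after release of (0, 1, 1) the pool is (9, 9, 8)
  run proc-I (needs (6, 7, 6), free (9, 9, 8)); after release of (3, 1, 0) the pool is (12, 10, 8)
  run proc-E (needs (1, 0, 6), free (12, 10, 8)); after release of (2, 0, 2) the pool is (14, 10, 10)


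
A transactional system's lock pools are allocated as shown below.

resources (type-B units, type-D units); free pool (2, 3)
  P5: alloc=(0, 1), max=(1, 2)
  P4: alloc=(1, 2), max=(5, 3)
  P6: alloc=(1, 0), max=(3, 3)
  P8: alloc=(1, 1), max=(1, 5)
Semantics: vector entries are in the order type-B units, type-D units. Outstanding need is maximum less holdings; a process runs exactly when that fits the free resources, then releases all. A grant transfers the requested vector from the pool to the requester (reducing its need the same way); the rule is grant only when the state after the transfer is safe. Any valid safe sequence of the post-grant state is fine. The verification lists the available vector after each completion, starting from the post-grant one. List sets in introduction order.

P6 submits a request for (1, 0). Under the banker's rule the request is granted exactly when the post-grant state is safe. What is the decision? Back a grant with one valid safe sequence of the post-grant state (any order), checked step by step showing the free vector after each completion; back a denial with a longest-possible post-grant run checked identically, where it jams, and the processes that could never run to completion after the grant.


GRANT: granting preserves safety; a valid post-grant sequence is P5, P6, P8, P4.
Key observation: granting shrinks the pool to (1, 3), yet P5 still fits and the chain goes through.
Check on the post-grant state, step by step:
  pool = (1, 3)
  P5: need (1, 1) fits (1, 3); releases (0, 1), pool now (1, 4)
  P6: need (1, 3) fits (1, 4); releases (2, 0), pool now (3, 4)
  P8: need (0, 4) fits (3, 4); releases (1, 1), pool now (4, 5)
  P4: need (4, 1) fits (4, 5); releases (1, 2), pool now (5, 7)


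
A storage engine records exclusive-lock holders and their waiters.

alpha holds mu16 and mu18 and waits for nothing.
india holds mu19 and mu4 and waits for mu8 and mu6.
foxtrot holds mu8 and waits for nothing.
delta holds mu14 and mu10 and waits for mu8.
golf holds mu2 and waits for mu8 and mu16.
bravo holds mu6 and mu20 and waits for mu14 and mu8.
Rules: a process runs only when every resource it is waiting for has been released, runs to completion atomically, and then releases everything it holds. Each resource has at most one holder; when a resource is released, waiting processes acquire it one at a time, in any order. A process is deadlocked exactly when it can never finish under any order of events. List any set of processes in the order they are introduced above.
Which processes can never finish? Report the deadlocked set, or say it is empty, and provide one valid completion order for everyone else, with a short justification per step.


The deadlocked set is empty.
Key observation: although several processes wait, no cycle exists — each chain bottoms out at a free runner.
A valid finishing order for the others: alpha, foxtrot, delta, golf, bravo, india.
Check, step by step:
  alpha: no waits; runs immediately, freeing mu16 and mu18
  foxtrot: no waits; runs immediately, freeing mu8
  delta: everything it awaited (mu8) is free; runs, freeing mu14 and mu10
  golf: everything it awaited (mu8 and mu16) is free; runs, freeing mu2
  bravo: everything it awaited (mu14 and mu8) is free; runs, freeing mu6 and mu20
  india: everything it awaited (mu8 and mu6) is free; runs, freeing mu19 and mu4


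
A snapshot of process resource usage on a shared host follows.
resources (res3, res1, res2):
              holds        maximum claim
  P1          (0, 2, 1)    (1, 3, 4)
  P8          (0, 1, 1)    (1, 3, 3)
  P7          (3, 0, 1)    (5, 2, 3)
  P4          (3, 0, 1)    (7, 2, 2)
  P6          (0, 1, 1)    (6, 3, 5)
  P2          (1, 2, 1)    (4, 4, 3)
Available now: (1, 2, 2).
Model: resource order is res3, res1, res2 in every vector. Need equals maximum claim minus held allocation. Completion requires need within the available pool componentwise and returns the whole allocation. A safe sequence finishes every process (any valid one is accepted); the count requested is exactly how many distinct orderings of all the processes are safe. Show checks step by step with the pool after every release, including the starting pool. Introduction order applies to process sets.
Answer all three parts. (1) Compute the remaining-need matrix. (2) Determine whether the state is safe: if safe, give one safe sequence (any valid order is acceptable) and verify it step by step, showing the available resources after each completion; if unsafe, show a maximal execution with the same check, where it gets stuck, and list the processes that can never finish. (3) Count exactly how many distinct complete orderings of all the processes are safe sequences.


(1) Need matrix, components ordered res3, res1, res2:
  P1: (1, 1, 3)
  P8: (1, 2, 2)
  P7: (2, 2, 2)
  P4: (4, 2, 1)
  P6: (6, 2, 4)
  P2: (3, 2, 2)
(2) UNSAFE.
Key observation: after P8, P1 complete, (1, 5, 4) is the best the pool ever gets, yet each leftover process wants more res3.
The run P8, P1 cannot be extended any further. Walking it through:
  pool = (1, 2, 2)
  P8: need (1, 2, 2) fits (1, 2, 2); releases (0, 1, 1), pool now (1, 3, 3)
  P1: need (1, 1, 3) fits (1, 3, 3); releases (0, 2, 1), pool now (1, 5, 4)
  blocked: P7 wants (2, 2, 2), pool (1, 5, 4) — not enough res3
  blocked: P4 wants (4, 2, 1), pool (1, 5, 4) — not enough res3
  blocked: P6 wants (6, 2, 4), pool (1, 5, 4) — not enough res3
  blocked: P2 wants (3, 2, 2), pool (1, 5, 4) — not enough res3
Processes that can never finish: P7, P4, P6 and P2.
(3) Precisely 0 of the possible complete orderings are safe sequences.


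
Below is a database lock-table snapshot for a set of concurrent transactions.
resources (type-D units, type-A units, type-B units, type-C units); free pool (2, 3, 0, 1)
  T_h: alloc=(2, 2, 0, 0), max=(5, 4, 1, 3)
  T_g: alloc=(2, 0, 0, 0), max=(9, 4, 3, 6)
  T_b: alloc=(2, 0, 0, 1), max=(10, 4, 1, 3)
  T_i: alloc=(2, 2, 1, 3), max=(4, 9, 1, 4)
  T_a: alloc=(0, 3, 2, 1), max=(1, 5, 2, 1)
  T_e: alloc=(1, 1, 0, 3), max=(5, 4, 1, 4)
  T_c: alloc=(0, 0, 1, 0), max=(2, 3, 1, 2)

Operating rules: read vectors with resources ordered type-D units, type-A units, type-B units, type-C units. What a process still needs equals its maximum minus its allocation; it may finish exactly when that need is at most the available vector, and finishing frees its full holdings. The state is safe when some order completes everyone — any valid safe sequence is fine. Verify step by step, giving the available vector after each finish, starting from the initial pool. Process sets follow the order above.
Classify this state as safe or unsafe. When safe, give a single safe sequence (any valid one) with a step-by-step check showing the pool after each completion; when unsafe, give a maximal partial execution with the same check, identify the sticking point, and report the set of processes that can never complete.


UNSAFE — no complete ordering exists.
Key observation: after T_a, T_c the pool peaks at (2, 6, 3, 2), and each blocked process is short somewhere: T_h on type-D units, type-C units; T_g on type-D units, type-C units; T_b on type-D units; T_i on type-A units; T_e on type-D units.
The run T_a, T_c cannot be extended any further. Verifying each step:
  pool = (2, 3, 0, 1)
  T_a needs (1, 2, 0, 0) <= (2, 3, 0, 1) -> finishes; pool += (0, 3, 2, 1) = (2, 6, 2, 2)
  T_c needs (2, 3, 0, 2) <= (2, 6, 2, 2) -> finishes; pool += (0, 0, 1, 0) = (2, 6, 3, 2)
  T_h cannot run: need (3, 2, 1, 3) vs free (2, 6, 3, 2) (insufficient type-D units and type-C units)
  T_g cannot run: need (7, 4, 3, 6) vs free (2, 6, 3, 2) (insufficient type-D units and type-C units)
  T_b cannot run: need (8, 4, 1, 2) vs free (2, 6, 3, 2) (insufficient type-D units)
  T_i cannot run: need (2, 7, 0, 1) vs free (2, 6, 3, 2) (insufficient type-A units)
  T_e cannot run: need (4, 3, 1, 1) vs free (2, 6, 3, 2) (insufficient type-D units)
Never able to finish: T_h, T_g, T_b, T_i and T_e.


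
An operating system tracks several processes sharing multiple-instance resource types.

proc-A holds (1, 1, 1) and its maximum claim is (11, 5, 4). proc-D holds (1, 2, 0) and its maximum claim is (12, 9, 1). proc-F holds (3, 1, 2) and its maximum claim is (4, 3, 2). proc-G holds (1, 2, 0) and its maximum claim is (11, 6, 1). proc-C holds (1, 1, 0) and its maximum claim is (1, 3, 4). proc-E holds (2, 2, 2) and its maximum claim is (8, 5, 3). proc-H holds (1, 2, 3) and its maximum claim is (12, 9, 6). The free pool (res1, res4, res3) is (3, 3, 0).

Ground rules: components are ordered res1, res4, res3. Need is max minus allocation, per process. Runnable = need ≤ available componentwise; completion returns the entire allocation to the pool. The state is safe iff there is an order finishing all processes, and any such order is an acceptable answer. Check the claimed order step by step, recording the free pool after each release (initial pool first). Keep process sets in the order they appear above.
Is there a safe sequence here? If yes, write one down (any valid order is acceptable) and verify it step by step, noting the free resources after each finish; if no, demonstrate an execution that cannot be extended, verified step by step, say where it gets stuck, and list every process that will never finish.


UNSAFE — no complete ordering exists.
Key observation: proc-F, proc-E, proc-C can finish, but then (9, 7, 4) is all there is, and the blocked group's res1 demands exceed it.
Going as far as possible: proc-F, proc-E, proc-C; after that, nothing fits. Verifying each step:
  pool = (3, 3, 0)
  run proc-F (needs (1, 2, 0), free (3, 3, 0)); after release of (3, 1, 2) the pool is (6, 4, 2)
  run proc-E (needs (6, 3, 1), free (6, 4, 2)); after release of (2, 2, 2) the pool is (8, 6, 4)
  run proc-C (needs (0, 2, 4), free (8, 6, 4)); after release of (1, 1, 0) the pool is (9, 7, 4)
  proc-A cannot run: need (10, 4, 3) vs free (9, 7, 4) (insufficient res1)
  proc-D cannot run: need (11, 7, 1) vs free (9, 7, 4) (insufficient res1)
  proc-G cannot run: need (10, 4, 1) vs free (9, 7, 4) (insufficient res1)
  proc-H cannot run: need (11, 7, 3) vs free (9, 7, 4) (insufficient res1)
Never able to finish: proc-A, proc-D, proc-G and proc-H.


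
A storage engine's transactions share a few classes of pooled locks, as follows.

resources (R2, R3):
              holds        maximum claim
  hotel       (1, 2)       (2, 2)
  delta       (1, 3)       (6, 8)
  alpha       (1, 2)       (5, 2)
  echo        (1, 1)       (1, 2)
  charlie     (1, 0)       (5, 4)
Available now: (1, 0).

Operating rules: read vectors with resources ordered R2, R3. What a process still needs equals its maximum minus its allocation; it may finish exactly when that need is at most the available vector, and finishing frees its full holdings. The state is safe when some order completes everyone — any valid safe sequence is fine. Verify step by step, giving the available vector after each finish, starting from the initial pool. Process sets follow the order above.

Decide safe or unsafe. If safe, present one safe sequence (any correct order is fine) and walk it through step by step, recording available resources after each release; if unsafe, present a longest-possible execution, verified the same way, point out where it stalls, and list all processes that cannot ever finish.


UNSAFE — no complete ordering exists.
Key observation: R2 is the bottleneck — with hotel, echo done the pool holds (3, 3), short of every remaining need.
A maximal execution: hotel, echo — then nothing else fits. Walking it through:
  pool = (1, 0)
  run hotel (needs (1, 0), free (1, 0)); after release of (1, 2) the pool is (2, 2)
  run echo (needs (0, 1), free (2, 2)); after release of (1, 1) the pool is (3, 3)
  blocked: delta wants (5, 5), pool (3, 3) — not enough R2 and R3
  blocked: alpha wants (4, 0), pool (3, 3) — not enough R2
  blocked: charlie wants (4, 4), pool (3, 3) — not enough R2 and R3
Never able to finish: delta, alpha and charlie.


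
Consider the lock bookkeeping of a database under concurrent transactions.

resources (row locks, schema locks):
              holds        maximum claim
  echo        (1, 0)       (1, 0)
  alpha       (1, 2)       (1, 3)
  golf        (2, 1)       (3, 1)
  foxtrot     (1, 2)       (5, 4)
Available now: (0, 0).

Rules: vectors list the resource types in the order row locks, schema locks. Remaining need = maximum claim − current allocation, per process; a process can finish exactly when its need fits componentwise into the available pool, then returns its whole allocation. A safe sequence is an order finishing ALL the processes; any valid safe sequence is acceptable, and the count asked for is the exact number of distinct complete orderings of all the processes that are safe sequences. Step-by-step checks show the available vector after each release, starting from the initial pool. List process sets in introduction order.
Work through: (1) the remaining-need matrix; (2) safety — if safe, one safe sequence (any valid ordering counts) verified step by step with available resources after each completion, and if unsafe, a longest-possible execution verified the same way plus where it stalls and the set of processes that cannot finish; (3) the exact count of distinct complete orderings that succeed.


(1) Need matrix, components ordered row locks, schema locks:
  echo: (0, 0)
  alpha: (0, 1)
  golf: (1, 0)
  foxtrot: (4, 2)
(2) SAFE. One safe sequence: echo, golf, alpha, foxtrot.
Key observation: golf is the earliest step where a requested resource binds exactly: need (1, 0), pool (1, 0) at its turn.
Step-by-step check:
  pool = (0, 0)
  echo needs (0, 0) <= (0, 0) -> finishes; pool += (1, 0) = (1, 0)
  golf needs (1, 0) <= (1, 0) -> finishes; pool += (2, 1) = (3, 1)
  alpha needs (0, 1) <= (3, 1) -> finishes; pool += (1, 2) = (4, 3)
  foxtrot needs (4, 2) <= (4, 3) -> finishes; pool += (1, 2) = (5, 5)
(3) The exact count: 1 of the possible complete orderings is a safe sequence.


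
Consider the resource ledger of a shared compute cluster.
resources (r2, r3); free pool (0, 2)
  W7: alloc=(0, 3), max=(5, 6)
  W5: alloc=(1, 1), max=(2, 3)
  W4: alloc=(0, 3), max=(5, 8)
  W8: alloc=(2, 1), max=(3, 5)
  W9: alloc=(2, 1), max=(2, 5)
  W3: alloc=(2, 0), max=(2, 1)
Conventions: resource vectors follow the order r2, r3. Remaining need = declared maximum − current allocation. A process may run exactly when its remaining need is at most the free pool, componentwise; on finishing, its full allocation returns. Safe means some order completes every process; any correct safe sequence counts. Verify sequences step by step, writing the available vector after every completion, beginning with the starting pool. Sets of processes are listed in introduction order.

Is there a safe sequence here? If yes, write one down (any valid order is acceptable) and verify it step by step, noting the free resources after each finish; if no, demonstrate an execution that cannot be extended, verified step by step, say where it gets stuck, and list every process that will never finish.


UNSAFE — no complete ordering exists.
Key observation: after W3, W5 the pool peaks at (3, 3), and each blocked process is short somewhere: W7 on r2; W4 on r2, r3; W8 on r3; W9 on r3.
Going as far as possible: W3, W5; after that, nothing fits. Verifying each step:
  pool = (0, 2)
  W3: need (0, 1) fits (0, 2); releases (2, 0), pool now (2, 2)
  W5: need (1, 2) fits (2, 2); releases (1, 1), pool now (3, 3)
  blocked: W7 wants (5, 3), pool (3, 3) — not enough r2
  blocked: W4 wants (5, 5), pool (3, 3) — not enough r2 and r3
  blocked: W8 wants (1, 4), pool (3, 3) — not enough r3
  blocked: W9 wants (0, 4), pool (3, 3) — not enough r3
Permanently blocked: W7, W4, W8 and W9.


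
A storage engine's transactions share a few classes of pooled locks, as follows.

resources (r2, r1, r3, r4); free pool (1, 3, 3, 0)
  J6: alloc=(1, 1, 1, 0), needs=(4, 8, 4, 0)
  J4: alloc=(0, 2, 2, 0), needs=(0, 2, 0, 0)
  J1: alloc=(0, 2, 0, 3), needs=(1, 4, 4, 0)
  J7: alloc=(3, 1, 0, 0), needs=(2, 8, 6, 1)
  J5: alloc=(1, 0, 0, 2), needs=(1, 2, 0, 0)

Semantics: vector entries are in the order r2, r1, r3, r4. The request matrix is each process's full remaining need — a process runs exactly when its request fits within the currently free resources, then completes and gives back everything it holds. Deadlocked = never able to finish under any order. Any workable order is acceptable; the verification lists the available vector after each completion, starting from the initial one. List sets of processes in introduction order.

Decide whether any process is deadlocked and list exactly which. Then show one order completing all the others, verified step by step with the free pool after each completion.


The deadlocked set is J6 and J7.
Key observation: r1 is the bottleneck — with J4, J1, J5 done the pool holds (2, 7, 5, 5), short of every remaining need.
One completion order for the rest: J4, J1, J5. Step-by-step check:
  pool = (1, 3, 3, 0)
  run J4 (needs (0, 2, 0, 0), free (1, 3, 3, 0)); after release of (0, 2, 2, 0) the pool is (1, 5, 5, 0)
  run J1 (needs (1, 4, 4, 0), free (1, 5, 5, 0)); after release of (0, 2, 0, 3) the pool is (1, 7, 5, 3)
  run J5 (needs (1, 2, 0, 0), free (1, 7, 5, 3)); after release of (1, 0, 0, 2) the pool is (2, 7, 5, 5)
The stuck group stays short no matter what:
  J6 cannot run: need (4, 8, 4, 0) vs free (2, 7, 5, 5) (insufficient r2 and r1)
  J7 cannot run: need (2, 8, 6, 1) vs free (2, 7, 5, 5) (insufficient r1 and r3)


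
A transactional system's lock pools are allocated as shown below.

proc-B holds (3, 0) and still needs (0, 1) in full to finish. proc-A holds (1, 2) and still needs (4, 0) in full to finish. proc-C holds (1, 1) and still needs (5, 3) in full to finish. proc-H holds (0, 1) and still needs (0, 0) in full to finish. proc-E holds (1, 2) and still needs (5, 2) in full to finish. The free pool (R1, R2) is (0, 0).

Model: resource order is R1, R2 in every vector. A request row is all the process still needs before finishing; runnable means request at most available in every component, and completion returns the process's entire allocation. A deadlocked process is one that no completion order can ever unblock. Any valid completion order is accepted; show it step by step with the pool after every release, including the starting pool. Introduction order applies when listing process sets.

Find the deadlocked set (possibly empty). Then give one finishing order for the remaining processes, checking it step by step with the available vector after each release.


The deadlocked set is proc-A, proc-C and proc-E.
Key observation: no order helps: past proc-H, proc-B, the free pool tops out at (3, 1), below what each blocked process needs in R1.
A valid finishing order for the others: proc-H, proc-B. Verifying each step:
  pool = (0, 0)
  proc-H: need (0, 0) fits (0, 0); releases (0, 1), pool now (0, 1)
  proc-B: need (0, 1) fits (0, 1); releases (3, 0), pool now (3, 1)
None of the blocked processes ever fits:
  proc-A cannot run: need (4, 0) vs free (3, 1) (insufficient R1)
  proc-C cannot run: need (5, 3) vs free (3, 1) (insufficient R1 and R2)
  proc-E cannot run: need (5, 2) vs free (3, 1) (insufficient R1 and R2)
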